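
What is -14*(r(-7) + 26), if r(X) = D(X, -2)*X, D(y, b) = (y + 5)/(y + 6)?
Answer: -168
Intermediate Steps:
D(y, b) = (5 + y)/(6 + y)
r(X) = X*(5 + X)/(6 + X) (r(X) = ((5 + X)/(6 + X))*X = X*(5 + X)/(6 + X))
-14*(r(-7) + 26) = -14*(-7*(5 - 7)/(6 - 7) + 26) = -14*(-7*(-2)/(-1) + 26) = -14*(-7*(-1)*(-2) + 26) = -14*(-14 + 26) = -14*12 = -168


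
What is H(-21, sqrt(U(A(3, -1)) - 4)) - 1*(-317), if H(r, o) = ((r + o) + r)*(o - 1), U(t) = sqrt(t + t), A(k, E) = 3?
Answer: 355 + sqrt(6) - 43*sqrt(-4 + sqrt(6)) ≈ 357.45 - 53.543*I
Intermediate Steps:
U(t) = sqrt(2)*sqrt(t) (U(t) = sqrt(2*t) = sqrt(2)*sqrt(t))
H(r, o) = (-1 + o)*(o + 2*r) (H(r, o) = ((o + r) + r)*(-1 + o) = (o + 2*r)*(-1 + o) = (-1 + o)*(o + 2*r))
H(-21, sqrt(U(A(3, -1)) - 4)) - 1*(-317) = ((sqrt(sqrt(2)*sqrt(3) - 4))**2 - sqrt(sqrt(2)*sqrt(3) - 4) - 2*(-21) + 2*sqrt(sqrt(2)*sqrt(3) - 4)*(-21)) - 1*(-317) = ((sqrt(sqrt(6) - 4))**2 - sqrt(sqrt(6) - 4) + 42 + 2*sqrt(sqrt(6) - 4)*(-21)) + 317 = ((sqrt(-4 + sqrt(6)))**2 - sqrt(-4 + sqrt(6)) + 42 + 2*sqrt(-4 + sqrt(6))*(-21)) + 317 = ((-4 + sqrt(6)) - sqrt(-4 + sqrt(6)) + 42 - 42*sqrt(-4 + sqrt(6))) + 317 = (38 + sqrt(6) - 43*sqrt(-4 + sqrt(6))) + 317 = 355 + sqrt(6) - 43*sqrt(-4 + sqrt(6))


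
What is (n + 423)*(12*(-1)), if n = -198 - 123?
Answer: -1224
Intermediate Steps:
n = -321
(n + 423)*(12*(-1)) = (-321 + 423)*(12*(-1)) = 102*(-12) = -1224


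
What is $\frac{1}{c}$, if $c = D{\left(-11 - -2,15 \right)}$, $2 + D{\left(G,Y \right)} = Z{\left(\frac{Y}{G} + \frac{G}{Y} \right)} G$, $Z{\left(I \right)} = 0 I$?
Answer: $- \frac{1}{2} \approx -0.5$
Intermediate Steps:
$Z{\left(I \right)} = 0$
$D{\left(G,Y \right)} = -2$ ($D{\left(G,Y \right)} = -2 + 0 G = -2 + 0 = -2$)
$c = -2$
$\frac{1}{c} = \frac{1}{-2} = - \frac{1}{2}$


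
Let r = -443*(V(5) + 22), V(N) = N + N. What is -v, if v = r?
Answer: 14176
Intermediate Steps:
V(N) = 2*N
r = -14176 (r = -443*(2*5 + 22) = -443*(10 + 22) = -443*32 = -14176)
v = -14176
-v = -1*(-14176) = 14176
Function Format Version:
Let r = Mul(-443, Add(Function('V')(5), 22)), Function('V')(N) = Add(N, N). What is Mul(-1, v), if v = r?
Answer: 14176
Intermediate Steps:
Function('V')(N) = Mul(2, N)
r = -14176 (r = Mul(-443, Add(Mul(2, 5), 22)) = Mul(-443, Add(10, 22)) = Mul(-443, 32) = -14176)
v = -14176
Mul(-1, v) = Mul(-1, -14176) = 14176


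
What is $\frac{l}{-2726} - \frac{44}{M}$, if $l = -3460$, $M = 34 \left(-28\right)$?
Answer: $\frac{426733}{324394} \approx 1.3155$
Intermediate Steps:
$M = -952$
$\frac{l}{-2726} - \frac{44}{M} = - \frac{3460}{-2726} - \frac{44}{-952} = \left(-3460\right) \left(- \frac{1}{2726}\right) - - \frac{11}{238} = \frac{1730}{1363} + \frac{11}{238} = \frac{426733}{324394}$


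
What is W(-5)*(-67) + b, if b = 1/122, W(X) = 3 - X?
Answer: -65391/122 ≈ -535.99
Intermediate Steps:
b = 1/122 ≈ 0.0081967
W(-5)*(-67) + b = (3 - 1*(-5))*(-67) + 1/122 = (3 + 5)*(-67) + 1/122 = 8*(-67) + 1/122 = -536 + 1/122 = -65391/122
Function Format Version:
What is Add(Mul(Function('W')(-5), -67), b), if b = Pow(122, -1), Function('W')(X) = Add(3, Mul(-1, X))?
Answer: Rational(-65391, 122) ≈ -535.99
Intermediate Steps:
b = Rational(1, 122) ≈ 0.0081967
Add(Mul(Function('W')(-5), -67), b) = Add(Mul(Add(3, Mul(-1, -5)), -67), Rational(1, 122)) = Add(Mul(Add(3, 5), -67), Rational(1, 122)) = Add(Mul(8, -67), Rational(1, 122)) = Add(-536, Rational(1, 122)) = Rational(-65391, 122)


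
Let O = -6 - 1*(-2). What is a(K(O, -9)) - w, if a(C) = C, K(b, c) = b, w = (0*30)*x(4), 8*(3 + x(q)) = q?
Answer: -4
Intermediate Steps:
x(q) = -3 + q/8
w = 0 (w = (0*30)*(-3 + (⅛)*4) = 0*(-3 + ½) = 0*(-5/2) = 0)
O = -4 (O = -6 + 2 = -4)
a(K(O, -9)) - w = -4 - 1*0 = -4 + 0 = -4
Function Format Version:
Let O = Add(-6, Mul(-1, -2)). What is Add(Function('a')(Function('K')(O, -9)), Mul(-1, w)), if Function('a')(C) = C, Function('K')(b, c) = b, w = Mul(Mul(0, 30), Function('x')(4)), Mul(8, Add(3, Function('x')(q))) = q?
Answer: -4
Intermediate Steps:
Function('x')(q) = Add(-3, Mul(Rational(1, 8), q))
w = 0 (w = Mul(Mul(0, 30), Add(-3, Mul(Rational(1, 8), 4))) = Mul(0, Add(-3, Rational(1, 2))) = Mul(0, Rational(-5, 2)) = 0)
O = -4 (O = Add(-6, 2) = -4)
Add(Function('a')(Function('K')(O, -9)), Mul(-1, w)) = Add(-4, Mul(-1, 0)) = Add(-4, 0) = -4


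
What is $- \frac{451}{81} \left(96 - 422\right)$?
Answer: $\frac{147026}{81} \approx 1815.1$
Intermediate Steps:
$- \frac{451}{81} \left(96 - 422\right) = \left(-451\right) \frac{1}{81} \left(-326\right) = \left(- \frac{451}{81}\right) \left(-326\right) = \frac{147026}{81}$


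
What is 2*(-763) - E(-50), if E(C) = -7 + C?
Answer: -1469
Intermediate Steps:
2*(-763) - E(-50) = 2*(-763) - (-7 - 50) = -1526 - 1*(-57) = -1526 + 57 = -1469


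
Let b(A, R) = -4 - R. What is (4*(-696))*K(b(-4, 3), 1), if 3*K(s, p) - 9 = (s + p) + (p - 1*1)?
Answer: -2784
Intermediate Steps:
K(s, p) = 8/3 + s/3 + 2*p/3 (K(s, p) = 3 + ((s + p) + (p - 1*1))/3 = 3 + ((p + s) + (p - 1))/3 = 3 + ((p + s) + (-1 + p))/3 = 3 + (-1 + s + 2*p)/3 = 3 + (-1/3 + s/3 + 2*p/3) = 8/3 + s/3 + 2*p/3)
(4*(-696))*K(b(-4, 3), 1) = (4*(-696))*(8/3 + (-4 - 1*3)/3 + (2/3)*1) = -2784*(8/3 + (-4 - 3)/3 + 2/3) = -2784*(8/3 + (1/3)*(-7) + 2/3) = -2784*(8/3 - 7/3 + 2/3) = -2784*1 = -2784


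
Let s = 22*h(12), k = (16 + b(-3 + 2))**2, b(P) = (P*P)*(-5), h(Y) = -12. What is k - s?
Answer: 385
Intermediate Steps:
b(P) = -5*P**2 (b(P) = P**2*(-5) = -5*P**2)
k = 121 (k = (16 - 5*(-3 + 2)**2)**2 = (16 - 5*(-1)**2)**2 = (16 - 5*1)**2 = (16 - 5)**2 = 11**2 = 121)
s = -264 (s = 22*(-12) = -264)
k - s = 121 - 1*(-264) = 121 + 264 = 385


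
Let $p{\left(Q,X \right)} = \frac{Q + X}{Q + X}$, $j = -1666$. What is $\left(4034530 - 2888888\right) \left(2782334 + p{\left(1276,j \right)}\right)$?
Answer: $3187559834070$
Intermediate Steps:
$p{\left(Q,X \right)} = 1$
$\left(4034530 - 2888888\right) \left(2782334 + p{\left(1276,j \right)}\right) = \left(4034530 - 2888888\right) \left(2782334 + 1\right) = 1145642 \cdot 2782335 = 3187559834070$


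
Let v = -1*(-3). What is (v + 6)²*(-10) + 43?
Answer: -767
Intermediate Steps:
v = 3
(v + 6)²*(-10) + 43 = (3 + 6)²*(-10) + 43 = 9²*(-10) + 43 = 81*(-10) + 43 = -810 + 43 = -767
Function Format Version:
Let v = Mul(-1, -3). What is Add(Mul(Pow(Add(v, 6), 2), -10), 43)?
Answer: -767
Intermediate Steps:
v = 3
Add(Mul(Pow(Add(v, 6), 2), -10), 43) = Add(Mul(Pow(Add(3, 6), 2), -10), 43) = Add(Mul(Pow(9, 2), -10), 43) = Add(Mul(81, -10), 43) = Add(-810, 43) = -767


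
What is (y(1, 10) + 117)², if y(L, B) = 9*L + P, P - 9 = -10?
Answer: 15625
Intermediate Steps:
P = -1 (P = 9 - 10 = -1)
y(L, B) = -1 + 9*L (y(L, B) = 9*L - 1 = -1 + 9*L)
(y(1, 10) + 117)² = ((-1 + 9*1) + 117)² = ((-1 + 9) + 117)² = (8 + 117)² = 125² = 15625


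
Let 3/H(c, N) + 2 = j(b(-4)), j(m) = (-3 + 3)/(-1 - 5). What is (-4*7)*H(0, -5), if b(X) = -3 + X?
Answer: 42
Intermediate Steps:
j(m) = 0 (j(m) = 0/(-6) = 0*(-1/6) = 0)
H(c, N) = -3/2 (H(c, N) = 3/(-2 + 0) = 3/(-2) = 3*(-1/2) = -3/2)
(-4*7)*H(0, -5) = -4*7*(-3/2) = -28*(-3/2) = 42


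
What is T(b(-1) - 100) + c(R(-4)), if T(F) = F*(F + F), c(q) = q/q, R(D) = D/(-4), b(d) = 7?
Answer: 17299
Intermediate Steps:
R(D) = -D/4 (R(D) = D*(-1/4) = -D/4)
c(q) = 1
T(F) = 2*F**2 (T(F) = F*(2*F) = 2*F**2)
T(b(-1) - 100) + c(R(-4)) = 2*(7 - 100)**2 + 1 = 2*(-93)**2 + 1 = 2*8649 + 1 = 17298 + 1 = 17299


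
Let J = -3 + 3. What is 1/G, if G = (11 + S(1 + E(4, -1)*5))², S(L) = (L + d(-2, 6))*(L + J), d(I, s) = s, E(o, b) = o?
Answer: 1/334084 ≈ 2.9933e-6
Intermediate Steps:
J = 0
S(L) = L*(6 + L) (S(L) = (L + 6)*(L + 0) = (6 + L)*L = L*(6 + L))
G = 334084 (G = (11 + (1 + 4*5)*(6 + (1 + 4*5)))² = (11 + (1 + 20)*(6 + (1 + 20)))² = (11 + 21*(6 + 21))² = (11 + 21*27)² = (11 + 567)² = 578² = 334084)
1/G = 1/334084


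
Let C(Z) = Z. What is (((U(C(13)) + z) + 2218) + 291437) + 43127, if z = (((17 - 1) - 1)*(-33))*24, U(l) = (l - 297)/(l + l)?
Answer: 4223584/13 ≈ 3.2489e+5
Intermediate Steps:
U(l) = (-297 + l)/(2*l) (U(l) = (-297 + l)/((2*l)) = (-297 + l)*(1/(2*l)) = (-297 + l)/(2*l))
z = -11880 (z = ((16 - 1)*(-33))*24 = (15*(-33))*24 = -495*24 = -11880)
(((U(C(13)) + z) + 2218) + 291437) + 43127 = ((((½)*(-297 + 13)/13 - 11880) + 2218) + 291437) + 43127 = ((((½)*(1/13)*(-284) - 11880) + 2218) + 291437) + 43127 = (((-142/13 - 11880) + 2218) + 291437) + 43127 = ((-154582/13 + 2218) + 291437) + 43127 = (-125748/13 + 291437) + 43127 = 3662933/13 + 43127 = 4223584/13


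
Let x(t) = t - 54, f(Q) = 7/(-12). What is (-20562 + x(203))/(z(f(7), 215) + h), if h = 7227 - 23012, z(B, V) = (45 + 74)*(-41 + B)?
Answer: 244956/248801 ≈ 0.98455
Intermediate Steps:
f(Q) = -7/12 (f(Q) = 7*(-1/12) = -7/12)
x(t) = -54 + t
z(B, V) = -4879 + 119*B (z(B, V) = 119*(-41 + B) = -4879 + 119*B)
h = -15785
(-20562 + x(203))/(z(f(7), 215) + h) = (-20562 + (-54 + 203))/((-4879 + 119*(-7/12)) - 15785) = (-20562 + 149)/((-4879 - 833/12) - 15785) = -20413/(-59381/12 - 15785) = -20413/(-248801/12) = -20413*(-12/248801) = 244956/248801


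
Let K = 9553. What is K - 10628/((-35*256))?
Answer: 21401377/2240 ≈ 9554.2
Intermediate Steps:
K - 10628/((-35*256)) = 9553 - 10628/((-35*256)) = 9553 - 10628/(-8960) = 9553 - 10628*(-1)/8960 = 9553 - 1*(-2657/2240) = 9553 + 2657/2240 = 21401377/2240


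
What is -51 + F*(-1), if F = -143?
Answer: 92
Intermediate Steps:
-51 + F*(-1) = -51 - 143*(-1) = -51 + 143 = 92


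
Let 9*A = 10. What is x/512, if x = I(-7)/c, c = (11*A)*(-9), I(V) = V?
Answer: 7/56320 ≈ 0.00012429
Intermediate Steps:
A = 10/9 (A = (⅑)*10 = 10/9 ≈ 1.1111)
c = -110 (c = (11*(10/9))*(-9) = (110/9)*(-9) = -110)
x = 7/110 (x = -7/(-110) = -7*(-1/110) = 7/110 ≈ 0.063636)
x/512 = (7/110)/512 = (7/110)*(1/512) = 7/56320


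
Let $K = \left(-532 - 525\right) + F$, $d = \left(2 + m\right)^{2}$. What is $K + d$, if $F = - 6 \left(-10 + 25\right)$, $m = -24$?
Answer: $-663$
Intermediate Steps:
$F = -90$ ($F = \left(-6\right) 15 = -90$)
$d = 484$ ($d = \left(2 - 24\right)^{2} = \left(-22\right)^{2} = 484$)
$K = -1147$ ($K = \left(-532 - 525\right) - 90 = -1057 - 90 = -1147$)
$K + d = -1147 + 484 = -663$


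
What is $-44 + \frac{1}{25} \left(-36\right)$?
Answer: $- \frac{1136}{25} \approx -45.44$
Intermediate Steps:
$-44 + \frac{1}{25} \left(-36\right) = -44 - \frac{36}{25} = - \frac{1136}{25}$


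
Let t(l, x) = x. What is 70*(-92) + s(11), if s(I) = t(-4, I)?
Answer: -6429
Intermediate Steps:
s(I) = I
70*(-92) + s(11) = 70*(-92) + 11 = -6440 + 11 = -6429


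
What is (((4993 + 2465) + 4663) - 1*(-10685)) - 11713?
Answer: 11093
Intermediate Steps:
(((4993 + 2465) + 4663) - 1*(-10685)) - 11713 = ((7458 + 4663) + 10685) - 11713 = (12121 + 10685) - 11713 = 22806 - 11713 = 11093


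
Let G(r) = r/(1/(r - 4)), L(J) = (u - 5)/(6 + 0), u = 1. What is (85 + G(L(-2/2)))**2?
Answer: 628849/81 ≈ 7763.6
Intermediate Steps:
L(J) = -2/3 (L(J) = (1 - 5)/(6 + 0) = -4/6 = -4*1/6 = -2/3)
G(r) = r*(-4 + r) (G(r) = r/(1/(-4 + r)) = r*(-4 + r))
(85 + G(L(-2/2)))**2 = (85 - 2*(-4 - 2/3)/3)**2 = (85 - 2/3*(-14/3))**2 = (85 + 28/9)**2 = (793/9)**2 = 628849/81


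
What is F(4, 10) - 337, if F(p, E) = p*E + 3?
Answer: -294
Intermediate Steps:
F(p, E) = 3 + E*p (F(p, E) = E*p + 3 = 3 + E*p)
F(4, 10) - 337 = (3 + 10*4) - 337 = (3 + 40) - 337 = 43 - 337 = -294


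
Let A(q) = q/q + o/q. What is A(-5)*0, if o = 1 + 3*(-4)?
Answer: 0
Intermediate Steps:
o = -11 (o = 1 - 12 = -11)
A(q) = 1 - 11/q (A(q) = q/q - 11/q = 1 - 11/q)
A(-5)*0 = ((-11 - 5)/(-5))*0 = -1/5*(-16)*0 = (16/5)*0 = 0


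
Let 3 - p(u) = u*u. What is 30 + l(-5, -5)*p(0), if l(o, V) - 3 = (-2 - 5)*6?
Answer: -87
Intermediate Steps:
l(o, V) = -39 (l(o, V) = 3 + (-2 - 5)*6 = 3 - 7*6 = 3 - 42 = -39)
p(u) = 3 - u**2 (p(u) = 3 - u*u = 3 - u**2)
30 + l(-5, -5)*p(0) = 30 - 39*(3 - 1*0**2) = 30 - 39*(3 - 1*0) = 30 - 39*(3 + 0) = 30 - 39*3 = 30 - 117 = -87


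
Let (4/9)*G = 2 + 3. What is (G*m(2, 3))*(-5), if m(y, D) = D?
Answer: -675/4 ≈ -168.75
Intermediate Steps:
G = 45/4 (G = 9*(2 + 3)/4 = (9/4)*5 = 45/4 ≈ 11.250)
(G*m(2, 3))*(-5) = ((45/4)*3)*(-5) = (135/4)*(-5) = -675/4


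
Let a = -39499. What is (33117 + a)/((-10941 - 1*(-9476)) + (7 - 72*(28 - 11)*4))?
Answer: 3191/3177 ≈ 1.0044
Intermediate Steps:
(33117 + a)/((-10941 - 1*(-9476)) + (7 - 72*(28 - 11)*4)) = (33117 - 39499)/((-10941 - 1*(-9476)) + (7 - 72*(28 - 11)*4)) = -6382/((-10941 + 9476) + (7 - 1224*4)) = -6382/(-1465 + (7 - 72*68)) = -6382/(-1465 + (7 - 4896)) = -6382/(-1465 - 4889) = -6382/(-6354) = -6382*(-1/6354) = 3191/3177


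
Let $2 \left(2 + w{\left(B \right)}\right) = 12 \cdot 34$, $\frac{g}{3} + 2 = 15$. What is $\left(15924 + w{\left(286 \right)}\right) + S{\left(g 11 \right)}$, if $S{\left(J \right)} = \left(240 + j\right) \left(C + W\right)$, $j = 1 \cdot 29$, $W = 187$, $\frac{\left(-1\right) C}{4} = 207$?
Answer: $-156303$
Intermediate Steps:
$C = -828$ ($C = \left(-4\right) 207 = -828$)
$g = 39$ ($g = -6 + 3 \cdot 15 = -6 + 45 = 39$)
$j = 29$
$S{\left(J \right)} = -172429$ ($S{\left(J \right)} = \left(240 + 29\right) \left(-828 + 187\right) = 269 \left(-641\right) = -172429$)
$w{\left(B \right)} = 202$ ($w{\left(B \right)} = -2 + \frac{12 \cdot 34}{2} = -2 + \frac{1}{2} \cdot 408 = -2 + 204 = 202$)
$\left(15924 + w{\left(286 \right)}\right) + S{\left(g 11 \right)} = \left(15924 + 202\right) - 172429 = 16126 - 172429 = -156303$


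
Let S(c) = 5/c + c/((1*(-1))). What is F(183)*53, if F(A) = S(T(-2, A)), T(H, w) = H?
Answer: -53/2 ≈ -26.500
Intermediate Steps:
S(c) = -c + 5/c (S(c) = 5/c + c/(-1) = 5/c + c*(-1) = 5/c - c = -c + 5/c)
F(A) = -½ (F(A) = -1*(-2) + 5/(-2) = 2 + 5*(-½) = 2 - 5/2 = -½)
F(183)*53 = -½*53 = -53/2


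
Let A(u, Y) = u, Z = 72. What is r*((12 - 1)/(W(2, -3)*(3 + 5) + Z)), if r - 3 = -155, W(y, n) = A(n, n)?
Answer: -209/6 ≈ -34.833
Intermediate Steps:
W(y, n) = n
r = -152 (r = 3 - 155 = -152)
r*((12 - 1)/(W(2, -3)*(3 + 5) + Z)) = -152*(12 - 1)/(-3*(3 + 5) + 72) = -1672/(-3*8 + 72) = -1672/(-24 + 72) = -1672/48 = -152*11/48 = -209/6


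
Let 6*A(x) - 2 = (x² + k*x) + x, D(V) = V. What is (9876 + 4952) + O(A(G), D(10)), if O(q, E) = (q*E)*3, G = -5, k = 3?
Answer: 14863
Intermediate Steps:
A(x) = ⅓ + x²/6 + 2*x/3 (A(x) = ⅓ + ((x² + 3*x) + x)/6 = ⅓ + (x² + 4*x)/6 = ⅓ + (x²/6 + 2*x/3) = ⅓ + x²/6 + 2*x/3)
O(q, E) = 3*E*q (O(q, E) = (E*q)*3 = 3*E*q)
(9876 + 4952) + O(A(G), D(10)) = (9876 + 4952) + 3*10*(⅓ + (⅙)*(-5)² + (⅔)*(-5)) = 14828 + 3*10*(⅓ + (⅙)*25 - 10/3) = 14828 + 3*10*(⅓ + 25/6 - 10/3) = 14828 + 3*10*(7/6) = 14828 + 35 = 14863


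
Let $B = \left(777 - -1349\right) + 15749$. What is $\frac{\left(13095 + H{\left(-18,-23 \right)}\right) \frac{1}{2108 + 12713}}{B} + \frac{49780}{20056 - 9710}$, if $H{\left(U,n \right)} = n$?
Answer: $\frac{6594060205206}{1370458964875} \approx 4.8116$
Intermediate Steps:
$B = 17875$ ($B = \left(777 + 1349\right) + 15749 = 2126 + 15749 = 17875$)
$\frac{\left(13095 + H{\left(-18,-23 \right)}\right) \frac{1}{2108 + 12713}}{B} + \frac{49780}{20056 - 9710} = \frac{\left(13095 - 23\right) \frac{1}{2108 + 12713}}{17875} + \frac{49780}{20056 - 9710} = \frac{13072}{14821} \cdot \frac{1}{17875} + \frac{49780}{10346} = 13072 \cdot \frac{1}{14821} \cdot \frac{1}{17875} + 49780 \cdot \frac{1}{10346} = \frac{13072}{14821} \cdot \frac{1}{17875} + \frac{24890}{5173} = \frac{13072}{264925375} + \frac{24890}{5173} = \frac{6594060205206}{1370458964875}$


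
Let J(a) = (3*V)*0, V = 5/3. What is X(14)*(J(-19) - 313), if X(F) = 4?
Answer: -1252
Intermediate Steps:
V = 5/3 (V = 5*(1/3) = 5/3 ≈ 1.6667)
J(a) = 0 (J(a) = (3*(5/3))*0 = 5*0 = 0)
X(14)*(J(-19) - 313) = 4*(0 - 313) = 4*(-313) = -1252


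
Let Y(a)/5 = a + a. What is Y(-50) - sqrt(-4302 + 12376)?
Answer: -500 - sqrt(8074) ≈ -589.86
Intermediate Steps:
Y(a) = 10*a (Y(a) = 5*(a + a) = 5*(2*a) = 10*a)
Y(-50) - sqrt(-4302 + 12376) = 10*(-50) - sqrt(-4302 + 12376) = -500 - sqrt(8074)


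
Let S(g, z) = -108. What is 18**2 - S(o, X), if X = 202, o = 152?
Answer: 432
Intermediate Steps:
18**2 - S(o, X) = 18**2 - 1*(-108) = 324 + 108 = 432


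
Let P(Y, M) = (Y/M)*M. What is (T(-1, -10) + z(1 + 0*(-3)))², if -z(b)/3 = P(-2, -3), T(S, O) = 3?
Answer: 81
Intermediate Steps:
P(Y, M) = Y
z(b) = 6 (z(b) = -3*(-2) = 6)
(T(-1, -10) + z(1 + 0*(-3)))² = (3 + 6)² = 9² = 81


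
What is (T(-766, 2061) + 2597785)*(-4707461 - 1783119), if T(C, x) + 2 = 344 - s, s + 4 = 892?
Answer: -16857587508620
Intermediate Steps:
s = 888 (s = -4 + 892 = 888)
T(C, x) = -546 (T(C, x) = -2 + (344 - 1*888) = -2 + (344 - 888) = -2 - 544 = -546)
(T(-766, 2061) + 2597785)*(-4707461 - 1783119) = (-546 + 2597785)*(-4707461 - 1783119) = 2597239*(-6490580) = -16857587508620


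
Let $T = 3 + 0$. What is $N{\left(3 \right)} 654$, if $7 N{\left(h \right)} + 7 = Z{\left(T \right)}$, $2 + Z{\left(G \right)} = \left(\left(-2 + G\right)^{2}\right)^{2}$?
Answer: $- \frac{5232}{7} \approx -747.43$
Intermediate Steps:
$T = 3$
$Z{\left(G \right)} = -2 + \left(-2 + G\right)^{4}$ ($Z{\left(G \right)} = -2 + \left(\left(-2 + G\right)^{2}\right)^{2} = -2 + \left(-2 + G\right)^{4}$)
$N{\left(h \right)} = - \frac{8}{7}$ ($N{\left(h \right)} = -1 + \frac{-2 + \left(-2 + 3\right)^{4}}{7} = -1 + \frac{-2 + 1^{4}}{7} = -1 + \frac{-2 + 1}{7} = -1 + \frac{1}{7} \left(-1\right) = -1 - \frac{1}{7} = - \frac{8}{7}$)
$N{\left(3 \right)} 654 = \left(- \frac{8}{7}\right) 654 = - \frac{5232}{7}$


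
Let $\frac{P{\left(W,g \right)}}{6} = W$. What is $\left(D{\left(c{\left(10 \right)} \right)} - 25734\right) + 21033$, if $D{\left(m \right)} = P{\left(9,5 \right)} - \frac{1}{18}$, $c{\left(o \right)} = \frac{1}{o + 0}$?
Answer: $- \frac{83647}{18} \approx -4647.1$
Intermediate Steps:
$P{\left(W,g \right)} = 6 W$
$c{\left(o \right)} = \frac{1}{o}$
$D{\left(m \right)} = \frac{971}{18}$ ($D{\left(m \right)} = 6 \cdot 9 - \frac{1}{18} = 54 - \frac{1}{18} = \frac{971}{18}$)
$\left(D{\left(c{\left(10 \right)} \right)} - 25734\right) + 21033 = \left(\frac{971}{18} - 25734\right) + 21033 = - \frac{462241}{18} + 21033 = - \frac{83647}{18}$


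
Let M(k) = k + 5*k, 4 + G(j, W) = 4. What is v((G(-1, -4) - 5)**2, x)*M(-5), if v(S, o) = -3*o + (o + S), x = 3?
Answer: -570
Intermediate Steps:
G(j, W) = 0 (G(j, W) = -4 + 4 = 0)
v(S, o) = S - 2*o (v(S, o) = -3*o + (S + o) = S - 2*o)
M(k) = 6*k
v((G(-1, -4) - 5)**2, x)*M(-5) = ((0 - 5)**2 - 2*3)*(6*(-5)) = ((-5)**2 - 6)*(-30) = (25 - 6)*(-30) = 19*(-30) = -570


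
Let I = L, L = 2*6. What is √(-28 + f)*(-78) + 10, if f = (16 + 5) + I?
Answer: 10 - 78*√5 ≈ -164.41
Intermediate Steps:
L = 12
I = 12
f = 33 (f = (16 + 5) + 12 = 21 + 12 = 33)
√(-28 + f)*(-78) + 10 = √(-28 + 33)*(-78) + 10 = √5*(-78) + 10 = -78*√5 + 10 = 10 - 78*√5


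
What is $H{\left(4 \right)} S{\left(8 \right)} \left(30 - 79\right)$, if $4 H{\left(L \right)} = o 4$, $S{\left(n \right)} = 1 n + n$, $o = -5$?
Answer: $3920$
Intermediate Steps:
$S{\left(n \right)} = 2 n$ ($S{\left(n \right)} = n + n = 2 n$)
$H{\left(L \right)} = -5$ ($H{\left(L \right)} = \frac{\left(-5\right) 4}{4} = \frac{1}{4} \left(-20\right) = -5$)
$H{\left(4 \right)} S{\left(8 \right)} \left(30 - 79\right) = - 5 \cdot 2 \cdot 8 \left(30 - 79\right) = - 5 \cdot 16 \left(-49\right) = \left(-5\right) \left(-784\right) = 3920$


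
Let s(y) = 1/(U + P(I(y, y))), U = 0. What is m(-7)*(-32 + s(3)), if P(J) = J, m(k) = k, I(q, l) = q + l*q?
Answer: 2681/12 ≈ 223.42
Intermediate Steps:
s(y) = 1/(y*(1 + y)) (s(y) = 1/(0 + y*(1 + y)) = 1/(y*(1 + y)))
m(-7)*(-32 + s(3)) = -7*(-32 + 1/(3*(1 + 3))) = -7*(-32 + (⅓)/4) = -7*(-32 + (⅓)*(¼)) = -7*(-32 + 1/12) = -7*(-383/12) = 2681/12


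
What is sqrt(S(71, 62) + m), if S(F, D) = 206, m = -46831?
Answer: 5*I*sqrt(1865) ≈ 215.93*I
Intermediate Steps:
sqrt(S(71, 62) + m) = sqrt(206 - 46831) = sqrt(-46625) = 5*I*sqrt(1865)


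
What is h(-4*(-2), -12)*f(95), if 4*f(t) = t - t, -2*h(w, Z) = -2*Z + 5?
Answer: 0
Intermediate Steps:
h(w, Z) = -5/2 + Z (h(w, Z) = -(-2*Z + 5)/2 = -(5 - 2*Z)/2 = -5/2 + Z)
f(t) = 0 (f(t) = (t - t)/4 = (¼)*0 = 0)
h(-4*(-2), -12)*f(95) = (-5/2 - 12)*0 = -29/2*0 = 0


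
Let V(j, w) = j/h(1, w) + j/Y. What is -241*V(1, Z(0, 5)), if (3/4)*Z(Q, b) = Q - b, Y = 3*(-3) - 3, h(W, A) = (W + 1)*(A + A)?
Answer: 6989/240 ≈ 29.121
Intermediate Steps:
h(W, A) = 2*A*(1 + W) (h(W, A) = (1 + W)*(2*A) = 2*A*(1 + W))
Y = -12 (Y = -9 - 3 = -12)
Z(Q, b) = -4*b/3 + 4*Q/3 (Z(Q, b) = 4*(Q - b)/3 = -4*b/3 + 4*Q/3)
V(j, w) = -j/12 + j/(4*w) (V(j, w) = j/((2*w*(1 + 1))) + j/(-12) = j/((2*w*2)) + j*(-1/12) = j/((4*w)) - j/12 = j*(1/(4*w)) - j/12 = j/(4*w) - j/12 = -j/12 + j/(4*w))
-241*V(1, Z(0, 5)) = -241*(3 - (-4/3*5 + (4/3)*0))/(12*(-4/3*5 + (4/3)*0)) = -241*(3 - (-20/3 + 0))/(12*(-20/3 + 0)) = -241*(3 - 1*(-20/3))/(12*(-20/3)) = -241*(-3)*(3 + 20/3)/(12*20) = -241*(-3)*29/(12*20*3) = -241*(-29/240) = 6989/240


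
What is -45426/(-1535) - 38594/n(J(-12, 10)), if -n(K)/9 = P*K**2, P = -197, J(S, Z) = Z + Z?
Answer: 3215687741/108862200 ≈ 29.539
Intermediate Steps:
J(S, Z) = 2*Z
n(K) = 1773*K**2 (n(K) = -(-1773)*K**2 = 1773*K**2)
-45426/(-1535) - 38594/n(J(-12, 10)) = -45426/(-1535) - 38594/(1773*(2*10)**2) = -45426*(-1/1535) - 38594/(1773*20**2) = 45426/1535 - 38594/(1773*400) = 45426/1535 - 38594/709200 = 45426/1535 - 38594*1/709200 = 45426/1535 - 19297/354600 = 3215687741/108862200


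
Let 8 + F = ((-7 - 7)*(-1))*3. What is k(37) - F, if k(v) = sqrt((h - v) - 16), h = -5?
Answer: -34 + I*sqrt(58) ≈ -34.0 + 7.6158*I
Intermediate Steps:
k(v) = sqrt(-21 - v) (k(v) = sqrt((-5 - v) - 16) = sqrt(-21 - v))
F = 34 (F = -8 + ((-7 - 7)*(-1))*3 = -8 - 14*(-1)*3 = -8 + 14*3 = -8 + 42 = 34)
k(37) - F = sqrt(-21 - 1*37) - 1*34 = sqrt(-21 - 37) - 34 = sqrt(-58) - 34 = I*sqrt(58) - 34 = -34 + I*sqrt(58)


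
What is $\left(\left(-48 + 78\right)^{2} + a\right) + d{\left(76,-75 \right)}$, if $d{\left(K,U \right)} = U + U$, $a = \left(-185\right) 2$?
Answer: $380$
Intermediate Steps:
$a = -370$
$d{\left(K,U \right)} = 2 U$
$\left(\left(-48 + 78\right)^{2} + a\right) + d{\left(76,-75 \right)} = \left(\left(-48 + 78\right)^{2} - 370\right) + 2 \left(-75\right) = \left(30^{2} - 370\right) - 150 = \left(900 - 370\right) - 150 = 530 - 150 = 380$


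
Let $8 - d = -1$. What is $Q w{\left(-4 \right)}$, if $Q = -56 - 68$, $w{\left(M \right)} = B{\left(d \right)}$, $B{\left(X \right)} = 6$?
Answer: $-744$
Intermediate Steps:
$d = 9$ ($d = 8 - -1 = 8 + 1 = 9$)
$w{\left(M \right)} = 6$
$Q = -124$ ($Q = -56 - 68 = -124$)
$Q w{\left(-4 \right)} = \left(-124\right) 6 = -744$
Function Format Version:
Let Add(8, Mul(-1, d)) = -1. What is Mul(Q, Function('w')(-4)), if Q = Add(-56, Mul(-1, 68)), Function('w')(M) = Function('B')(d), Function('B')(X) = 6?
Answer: -744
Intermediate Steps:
d = 9 (d = Add(8, Mul(-1, -1)) = Add(8, 1) = 9)
Function('w')(M) = 6
Q = -124 (Q = Add(-56, -68) = -124)
Mul(Q, Function('w')(-4)) = Mul(-124, 6) = -744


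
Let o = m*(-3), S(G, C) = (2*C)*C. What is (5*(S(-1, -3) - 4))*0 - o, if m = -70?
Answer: -210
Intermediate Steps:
S(G, C) = 2*C²
o = 210 (o = -70*(-3) = 210)
(5*(S(-1, -3) - 4))*0 - o = (5*(2*(-3)² - 4))*0 - 1*210 = (5*(2*9 - 4))*0 - 210 = (5*(18 - 4))*0 - 210 = (5*14)*0 - 210 = 70*0 - 210 = 0 - 210 = -210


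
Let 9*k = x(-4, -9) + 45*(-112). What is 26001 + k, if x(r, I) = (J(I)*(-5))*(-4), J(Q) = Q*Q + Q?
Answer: 25601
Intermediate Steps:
J(Q) = Q + Q² (J(Q) = Q² + Q = Q + Q²)
x(r, I) = 20*I*(1 + I) (x(r, I) = ((I*(1 + I))*(-5))*(-4) = -5*I*(1 + I)*(-4) = 20*I*(1 + I))
k = -400 (k = (20*(-9)*(1 - 9) + 45*(-112))/9 = (20*(-9)*(-8) - 5040)/9 = (1440 - 5040)/9 = (⅑)*(-3600) = -400)
26001 + k = 26001 - 400 = 25601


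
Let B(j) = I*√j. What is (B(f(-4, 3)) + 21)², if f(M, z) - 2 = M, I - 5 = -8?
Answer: 423 - 126*I*√2 ≈ 423.0 - 178.19*I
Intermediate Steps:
I = -3 (I = 5 - 8 = -3)
f(M, z) = 2 + M
B(j) = -3*√j
(B(f(-4, 3)) + 21)² = (-3*√(2 - 4) + 21)² = (-3*I*√2 + 21)² = (21 - 3*I*√2)²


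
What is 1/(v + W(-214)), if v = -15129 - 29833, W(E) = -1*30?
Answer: -1/44992 ≈ -2.2226e-5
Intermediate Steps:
W(E) = -30
v = -44962
1/(v + W(-214)) = 1/(-44962 - 30) = 1/(-44992) = -1/44992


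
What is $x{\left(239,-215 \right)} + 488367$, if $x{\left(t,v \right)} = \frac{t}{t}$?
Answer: $488368$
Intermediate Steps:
$x{\left(t,v \right)} = 1$
$x{\left(239,-215 \right)} + 488367 = 1 + 488367 = 488368$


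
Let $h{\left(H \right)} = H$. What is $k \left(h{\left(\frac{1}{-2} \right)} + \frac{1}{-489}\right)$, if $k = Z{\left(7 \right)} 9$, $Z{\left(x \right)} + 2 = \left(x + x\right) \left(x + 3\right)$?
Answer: $- \frac{101637}{163} \approx -623.54$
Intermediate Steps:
$Z{\left(x \right)} = -2 + 2 x \left(3 + x\right)$ ($Z{\left(x \right)} = -2 + \left(x + x\right) \left(x + 3\right) = -2 + 2 x \left(3 + x\right)$)
$k = 1242$ ($k = \left(-2 + 2 \cdot 7^{2} + 6 \cdot 7\right) 9 = \left(-2 + 2 \cdot 49 + 42\right) 9 = \left(-2 + 98 + 42\right) 9 = 138 \cdot 9 = 1242$)
$k \left(h{\left(\frac{1}{-2} \right)} + \frac{1}{-489}\right) = 1242 \left(\frac{1}{-2} + \frac{1}{-489}\right) = 1242 \left(- \frac{1}{2} - \frac{1}{489}\right) = 1242 \left(- \frac{491}{978}\right) = - \frac{101637}{163}$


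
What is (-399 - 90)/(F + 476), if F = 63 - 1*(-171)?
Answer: -489/710 ≈ -0.68873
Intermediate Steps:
F = 234 (F = 63 + 171 = 234)
(-399 - 90)/(F + 476) = (-399 - 90)/(234 + 476) = -489/710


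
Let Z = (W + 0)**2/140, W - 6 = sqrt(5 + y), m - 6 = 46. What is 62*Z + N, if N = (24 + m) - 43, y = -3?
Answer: 1744/35 + 186*sqrt(2)/35 ≈ 57.344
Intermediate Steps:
m = 52 (m = 6 + 46 = 52)
W = 6 + sqrt(2) (W = 6 + sqrt(5 - 3) = 6 + sqrt(2) ≈ 7.4142)
N = 33 (N = (24 + 52) - 43 = 76 - 43 = 33)
Z = (6 + sqrt(2))**2/140 (Z = ((6 + sqrt(2)) + 0)**2/140 = (6 + sqrt(2))**2*(1/140) = (6 + sqrt(2))**2/140 ≈ 0.39265)
62*Z + N = 62*((6 + sqrt(2))**2/140) + 33 = 31*(6 + sqrt(2))**2/70 + 33 = 33 + 31*(6 + sqrt(2))**2/70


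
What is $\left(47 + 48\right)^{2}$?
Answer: $9025$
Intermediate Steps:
$\left(47 + 48\right)^{2} = 95^{2} = 9025$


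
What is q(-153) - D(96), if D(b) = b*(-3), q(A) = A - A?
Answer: 288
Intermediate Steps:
q(A) = 0
D(b) = -3*b
q(-153) - D(96) = 0 - (-3)*96 = 0 - 1*(-288) = 0 + 288 = 288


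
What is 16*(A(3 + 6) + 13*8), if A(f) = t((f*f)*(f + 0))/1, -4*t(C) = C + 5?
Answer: -1272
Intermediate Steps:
t(C) = -5/4 - C/4 (t(C) = -(C + 5)/4 = -(5 + C)/4 = -5/4 - C/4)
A(f) = -5/4 - f**3/4 (A(f) = (-5/4 - f*f*(f + 0)/4)/1 = (-5/4 - f**2*f/4)*1 = (-5/4 - f**3/4)*1 = -5/4 - f**3/4)
16*(A(3 + 6) + 13*8) = 16*((-5/4 - (3 + 6)**3/4) + 13*8) = 16*((-5/4 - 1/4*9**3) + 104) = 16*((-5/4 - 1/4*729) + 104) = 16*((-5/4 - 729/4) + 104) = 16*(-367/2 + 104) = 16*(-159/2) = -1272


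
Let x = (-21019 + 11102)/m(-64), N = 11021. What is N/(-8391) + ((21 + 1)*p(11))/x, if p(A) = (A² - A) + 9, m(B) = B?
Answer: 1296633575/83213547 ≈ 15.582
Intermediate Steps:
p(A) = 9 + A² - A
x = 9917/64 (x = (-21019 + 11102)/(-64) = -9917*(-1/64) = 9917/64 ≈ 154.95)
N/(-8391) + ((21 + 1)*p(11))/x = 11021/(-8391) + ((21 + 1)*(9 + 11² - 1*11))/(9917/64) = 11021*(-1/8391) + (22*(9 + 121 - 11))*(64/9917) = -11021/8391 + (22*119)*(64/9917) = -11021/8391 + 2618*(64/9917) = -11021/8391 + 167552/9917 = 1296633575/83213547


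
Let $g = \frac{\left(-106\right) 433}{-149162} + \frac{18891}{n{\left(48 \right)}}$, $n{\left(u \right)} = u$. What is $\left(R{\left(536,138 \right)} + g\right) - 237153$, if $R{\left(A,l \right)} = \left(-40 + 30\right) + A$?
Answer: $- \frac{281896048851}{1193296} \approx -2.3623 \cdot 10^{5}$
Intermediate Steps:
$R{\left(A,l \right)} = -10 + A$
$g = \frac{470003741}{1193296}$ ($g = \frac{\left(-106\right) 433}{-149162} + \frac{18891}{48} = \left(-45898\right) \left(- \frac{1}{149162}\right) + 18891 \cdot \frac{1}{48} = \frac{22949}{74581} + \frac{6297}{16} = \frac{470003741}{1193296} \approx 393.87$)
$\left(R{\left(536,138 \right)} + g\right) - 237153 = \left(\left(-10 + 536\right) + \frac{470003741}{1193296}\right) - 237153 = \left(526 + \frac{470003741}{1193296}\right) - 237153 = \frac{1097677437}{1193296} - 237153 = - \frac{281896048851}{1193296}$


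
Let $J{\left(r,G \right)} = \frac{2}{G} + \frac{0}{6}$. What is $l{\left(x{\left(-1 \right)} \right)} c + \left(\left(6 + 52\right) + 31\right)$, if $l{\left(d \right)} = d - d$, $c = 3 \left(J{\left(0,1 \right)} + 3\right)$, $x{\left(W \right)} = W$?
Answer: $89$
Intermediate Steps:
$J{\left(r,G \right)} = \frac{2}{G}$ ($J{\left(r,G \right)} = \frac{2}{G} + 0 \cdot \frac{1}{6} = \frac{2}{G} + 0 = \frac{2}{G}$)
$c = 15$ ($c = 3 \left(\frac{2}{1} + 3\right) = 3 \left(2 \cdot 1 + 3\right) = 3 \left(2 + 3\right) = 3 \cdot 5 = 15$)
$l{\left(d \right)} = 0$
$l{\left(x{\left(-1 \right)} \right)} c + \left(\left(6 + 52\right) + 31\right) = 0 \cdot 15 + \left(\left(6 + 52\right) + 31\right) = 0 + \left(58 + 31\right) = 0 + 89 = 89$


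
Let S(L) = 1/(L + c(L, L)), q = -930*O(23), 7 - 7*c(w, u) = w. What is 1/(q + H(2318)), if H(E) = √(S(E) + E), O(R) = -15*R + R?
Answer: 1388995300/415948521786341 - 11*√3709322355/1247845565359023 ≈ 3.3388e-6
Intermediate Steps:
c(w, u) = 1 - w/7
O(R) = -14*R
q = 299460 (q = -(-13020)*23 = -930*(-322) = 299460)
S(L) = 1/(1 + 6*L/7) (S(L) = 1/(L + (1 - L/7)) = 1/(1 + 6*L/7))
H(E) = √(E + 7/(7 + 6*E)) (H(E) = √(7/(7 + 6*E) + E) = √(E + 7/(7 + 6*E)))
1/(q + H(2318)) = 1/(299460 + √((7 + 2318*(7 + 6*2318))/(7 + 6*2318))) = 1/(299460 + √((7 + 2318*(7 + 13908))/(7 + 13908))) = 1/(299460 + √((7 + 2318*13915)/13915)) = 1/(299460 + √((7 + 32254970)/13915)) = 1/(299460 + √((1/13915)*32254977)) = 1/(299460 + √(32254977/13915)) = 1/(299460 + √3709322355/1265)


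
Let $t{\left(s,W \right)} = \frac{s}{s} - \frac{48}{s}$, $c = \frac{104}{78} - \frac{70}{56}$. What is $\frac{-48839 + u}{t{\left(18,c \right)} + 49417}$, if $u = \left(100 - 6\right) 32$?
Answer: $- \frac{137493}{148246} \approx -0.92747$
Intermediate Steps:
$c = \frac{1}{12}$ ($c = 104 \cdot \frac{1}{78} - \frac{5}{4} = \frac{4}{3} - \frac{5}{4} = \frac{1}{12} \approx 0.083333$)
$t{\left(s,W \right)} = 1 - \frac{48}{s}$
$u = 3008$ ($u = 94 \cdot 32 = 3008$)
$\frac{-48839 + u}{t{\left(18,c \right)} + 49417} = \frac{-48839 + 3008}{\frac{-48 + 18}{18} + 49417} = - \frac{45831}{\frac{1}{18} \left(-30\right) + 49417} = - \frac{45831}{- \frac{5}{3} + 49417} = - \frac{45831}{\frac{148246}{3}} = \left(-45831\right) \frac{3}{148246} = - \frac{137493}{148246}$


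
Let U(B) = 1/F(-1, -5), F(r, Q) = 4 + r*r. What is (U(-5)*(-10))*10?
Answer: -20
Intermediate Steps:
F(r, Q) = 4 + r²
U(B) = ⅕ (U(B) = 1/(4 + (-1)²) = 1/(4 + 1) = 1/5 = ⅕)
(U(-5)*(-10))*10 = ((⅕)*(-10))*10 = -2*10 = -20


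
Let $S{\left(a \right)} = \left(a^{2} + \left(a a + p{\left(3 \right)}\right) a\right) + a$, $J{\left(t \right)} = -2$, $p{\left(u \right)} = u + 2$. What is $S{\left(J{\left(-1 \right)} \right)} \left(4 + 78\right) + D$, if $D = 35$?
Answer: $-1277$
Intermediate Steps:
$p{\left(u \right)} = 2 + u$
$S{\left(a \right)} = a + a^{2} + a \left(5 + a^{2}\right)$ ($S{\left(a \right)} = \left(a^{2} + \left(a a + \left(2 + 3\right)\right) a\right) + a = \left(a^{2} + \left(a^{2} + 5\right) a\right) + a = \left(a^{2} + \left(5 + a^{2}\right) a\right) + a = \left(a^{2} + a \left(5 + a^{2}\right)\right) + a = a + a^{2} + a \left(5 + a^{2}\right)$)
$S{\left(J{\left(-1 \right)} \right)} \left(4 + 78\right) + D = - 2 \left(6 - 2 + \left(-2\right)^{2}\right) \left(4 + 78\right) + 35 = - 2 \left(6 - 2 + 4\right) 82 + 35 = \left(-2\right) 8 \cdot 82 + 35 = \left(-16\right) 82 + 35 = -1312 + 35 = -1277$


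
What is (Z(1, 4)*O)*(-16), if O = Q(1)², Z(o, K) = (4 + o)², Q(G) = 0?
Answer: 0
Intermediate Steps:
O = 0 (O = 0² = 0)
(Z(1, 4)*O)*(-16) = ((4 + 1)²*0)*(-16) = (5²*0)*(-16) = (25*0)*(-16) = 0*(-16) = 0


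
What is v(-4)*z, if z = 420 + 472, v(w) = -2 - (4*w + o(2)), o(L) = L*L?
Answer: 8920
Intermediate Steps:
o(L) = L²
v(w) = -6 - 4*w (v(w) = -2 - (4*w + 2²) = -2 - (4*w + 4) = -2 - (4 + 4*w) = -2 + (-4 - 4*w) = -6 - 4*w)
z = 892
v(-4)*z = (-6 - 4*(-4))*892 = (-6 + 16)*892 = 10*892 = 8920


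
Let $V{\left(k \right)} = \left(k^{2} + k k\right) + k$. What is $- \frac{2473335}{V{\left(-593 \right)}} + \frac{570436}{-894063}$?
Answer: $- \frac{174144369299}{41884169361} \approx -4.1578$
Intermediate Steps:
$V{\left(k \right)} = k + 2 k^{2}$ ($V{\left(k \right)} = \left(k^{2} + k^{2}\right) + k = 2 k^{2} + k = k + 2 k^{2}$)
$- \frac{2473335}{V{\left(-593 \right)}} + \frac{570436}{-894063} = - \frac{2473335}{\left(-593\right) \left(1 + 2 \left(-593\right)\right)} + \frac{570436}{-894063} = - \frac{2473335}{\left(-593\right) \left(1 - 1186\right)} + 570436 \left(- \frac{1}{894063}\right) = - \frac{2473335}{\left(-593\right) \left(-1185\right)} - \frac{570436}{894063} = - \frac{2473335}{702705} - \frac{570436}{894063} = \left(-2473335\right) \frac{1}{702705} - \frac{570436}{894063} = - \frac{164889}{46847} - \frac{570436}{894063} = - \frac{174144369299}{41884169361}$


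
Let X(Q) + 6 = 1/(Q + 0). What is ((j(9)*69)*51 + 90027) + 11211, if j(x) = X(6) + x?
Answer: 224763/2 ≈ 1.1238e+5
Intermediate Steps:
X(Q) = -6 + 1/Q (X(Q) = -6 + 1/(Q + 0) = -6 + 1/Q)
j(x) = -35/6 + x (j(x) = (-6 + 1/6) + x = -35/6 + x)
((j(9)*69)*51 + 90027) + 11211 = (((-35/6 + 9)*69)*51 + 90027) + 11211 = (((19/6)*69)*51 + 90027) + 11211 = ((437/2)*51 + 90027) + 11211 = (22287/2 + 90027) + 11211 = 202341/2 + 11211 = 224763/2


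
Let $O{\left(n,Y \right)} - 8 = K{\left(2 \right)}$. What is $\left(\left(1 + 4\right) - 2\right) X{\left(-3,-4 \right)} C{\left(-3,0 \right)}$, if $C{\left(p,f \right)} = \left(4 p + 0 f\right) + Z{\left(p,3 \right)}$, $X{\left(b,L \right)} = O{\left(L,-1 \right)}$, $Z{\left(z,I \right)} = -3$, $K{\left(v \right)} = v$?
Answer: $-450$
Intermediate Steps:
$O{\left(n,Y \right)} = 10$ ($O{\left(n,Y \right)} = 8 + 2 = 10$)
$X{\left(b,L \right)} = 10$
$C{\left(p,f \right)} = -3 + 4 p$ ($C{\left(p,f \right)} = \left(4 p + 0 f\right) - 3 = \left(4 p + 0\right) - 3 = 4 p - 3 = -3 + 4 p$)
$\left(\left(1 + 4\right) - 2\right) X{\left(-3,-4 \right)} C{\left(-3,0 \right)} = \left(\left(1 + 4\right) - 2\right) 10 \left(-3 + 4 \left(-3\right)\right) = \left(5 - 2\right) 10 \left(-3 - 12\right) = 3 \cdot 10 \left(-15\right) = 30 \left(-15\right) = -450$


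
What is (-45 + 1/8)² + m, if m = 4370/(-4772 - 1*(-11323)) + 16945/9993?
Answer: 8446983484703/4189705152 ≈ 2016.1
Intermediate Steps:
m = 154676105/65464143 (m = 4370/(-4772 + 11323) + 16945*(1/9993) = 4370/6551 + 16945/9993 = 154676105/65464143 ≈ 2.3628)
(-45 + 1/8)² + m = (-45 + 1/8)² + 154676105/65464143 = (-45 + ⅛)² + 154676105/65464143 = (-359/8)² + 154676105/65464143 = 128881/64 + 154676105/65464143 = 8446983484703/4189705152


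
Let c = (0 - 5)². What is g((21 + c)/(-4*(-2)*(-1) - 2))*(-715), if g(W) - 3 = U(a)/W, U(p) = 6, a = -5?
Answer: -27885/23 ≈ -1212.4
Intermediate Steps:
c = 25 (c = (-5)² = 25)
g(W) = 3 + 6/W
g((21 + c)/(-4*(-2)*(-1) - 2))*(-715) = (3 + 6/(((21 + 25)/(-4*(-2)*(-1) - 2))))*(-715) = (3 + 6/((46/(8*(-1) - 2))))*(-715) = (3 + 6/((46/(-8 - 2))))*(-715) = (3 + 6/((46/(-10))))*(-715) = (3 + 6/((46*(-⅒))))*(-715) = (3 + 6/(-23/5))*(-715) = (3 + 6*(-5/23))*(-715) = (3 - 30/23)*(-715) = (39/23)*(-715) = -27885/23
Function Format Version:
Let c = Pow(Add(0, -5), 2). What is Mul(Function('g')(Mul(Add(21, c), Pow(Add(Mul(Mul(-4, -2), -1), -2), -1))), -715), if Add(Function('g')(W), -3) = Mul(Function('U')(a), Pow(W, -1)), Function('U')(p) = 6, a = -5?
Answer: Rational(-27885, 23) ≈ -1212.4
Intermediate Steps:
c = 25 (c = Pow(-5, 2) = 25)
Function('g')(W) = Add(3, Mul(6, Pow(W, -1)))
Mul(Function('g')(Mul(Add(21, c), Pow(Add(Mul(Mul(-4, -2), -1), -2), -1))), -715) = Mul(Add(3, Mul(6, Pow(Mul(Add(21, 25), Pow(Add(Mul(Mul(-4, -2), -1), -2), -1)), -1))), -715) = Mul(Add(3, Mul(6, Pow(Mul(46, Pow(Add(Mul(8, -1), -2), -1)), -1))), -715) = Mul(Add(3, Mul(6, Pow(Mul(46, Pow(Add(-8, -2), -1)), -1))), -715) = Mul(Add(3, Mul(6, Pow(Mul(46, Pow(-10, -1)), -1))), -715) = Mul(Add(3, Mul(6, Pow(Mul(46, Rational(-1, 10)), -1))), -715) = Mul(Add(3, Mul(6, Pow(Rational(-23, 5), -1))), -715) = Mul(Add(3, Mul(6, Rational(-5, 23))), -715) = Mul(Add(3, Rational(-30, 23)), -715) = Mul(Rational(39, 23), -715) = Rational(-27885, 23)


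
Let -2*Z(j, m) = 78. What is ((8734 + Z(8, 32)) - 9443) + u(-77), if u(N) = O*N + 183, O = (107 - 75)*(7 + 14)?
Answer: -52309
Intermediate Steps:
Z(j, m) = -39 (Z(j, m) = -1/2*78 = -39)
O = 672 (O = 32*21 = 672)
u(N) = 183 + 672*N (u(N) = 672*N + 183 = 183 + 672*N)
((8734 + Z(8, 32)) - 9443) + u(-77) = ((8734 - 39) - 9443) + (183 + 672*(-77)) = (8695 - 9443) + (183 - 51744) = -748 - 51561 = -52309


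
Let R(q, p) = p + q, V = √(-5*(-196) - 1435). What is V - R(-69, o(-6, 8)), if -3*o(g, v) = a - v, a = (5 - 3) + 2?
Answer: 203/3 + I*√455 ≈ 67.667 + 21.331*I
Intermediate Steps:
a = 4 (a = 2 + 2 = 4)
V = I*√455 (V = √(980 - 1435) = √(-455) = I*√455 ≈ 21.331*I)
o(g, v) = -4/3 + v/3 (o(g, v) = -(4 - v)/3 = -4/3 + v/3)
V - R(-69, o(-6, 8)) = I*√455 - ((-4/3 + (⅓)*8) - 69) = I*√455 - ((-4/3 + 8/3) - 69) = I*√455 - (4/3 - 69) = I*√455 - 1*(-203/3) = I*√455 + 203/3 = 203/3 + I*√455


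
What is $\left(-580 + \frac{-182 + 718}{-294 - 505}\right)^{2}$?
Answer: $\frac{215255169936}{638401} \approx 3.3718 \cdot 10^{5}$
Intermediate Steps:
$\left(-580 + \frac{-182 + 718}{-294 - 505}\right)^{2} = \left(-580 + \frac{536}{-799}\right)^{2} = \left(-580 + 536 \left(- \frac{1}{799}\right)\right)^{2} = \left(-580 - \frac{536}{799}\right)^{2} = \left(- \frac{463956}{799}\right)^{2} = \frac{215255169936}{638401}$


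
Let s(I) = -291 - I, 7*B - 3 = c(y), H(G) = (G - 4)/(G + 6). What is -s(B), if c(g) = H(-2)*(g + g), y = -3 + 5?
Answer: 2034/7 ≈ 290.57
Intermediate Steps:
H(G) = (-4 + G)/(6 + G)
y = 2
c(g) = -3*g (c(g) = ((-4 - 2)/(6 - 2))*(g + g) = (-6/4)*(2*g) = ((1/4)*(-6))*(2*g) = -3*g)
B = -3/7 (B = 3/7 + (-3*2)/7 = 3/7 + (1/7)*(-6) = 3/7 - 6/7 = -3/7 ≈ -0.42857)
-s(B) = -(-291 - 1*(-3/7)) = -(-291 + 3/7) = -1*(-2034/7) = 2034/7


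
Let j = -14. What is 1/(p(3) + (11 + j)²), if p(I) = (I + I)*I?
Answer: 1/27 ≈ 0.037037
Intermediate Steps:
p(I) = 2*I² (p(I) = (2*I)*I = 2*I²)
1/(p(3) + (11 + j)²) = 1/(2*3² + (11 - 14)²) = 1/(2*9 + (-3)²) = 1/(18 + 9) = 1/27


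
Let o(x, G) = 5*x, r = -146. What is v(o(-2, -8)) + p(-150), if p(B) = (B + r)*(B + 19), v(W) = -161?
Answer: 38615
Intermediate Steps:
p(B) = (-146 + B)*(19 + B) (p(B) = (B - 146)*(B + 19) = (-146 + B)*(19 + B))
v(o(-2, -8)) + p(-150) = -161 + (-2774 + (-150)² - 127*(-150)) = -161 + (-2774 + 22500 + 19050) = -161 + 38776 = 38615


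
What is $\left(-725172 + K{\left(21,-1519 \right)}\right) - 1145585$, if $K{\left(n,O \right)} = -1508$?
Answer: $-1872265$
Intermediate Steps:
$\left(-725172 + K{\left(21,-1519 \right)}\right) - 1145585 = \left(-725172 - 1508\right) - 1145585 = -726680 - 1145585 = -1872265$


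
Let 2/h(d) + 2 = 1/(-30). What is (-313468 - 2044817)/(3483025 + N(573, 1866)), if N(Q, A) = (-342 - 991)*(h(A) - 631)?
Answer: -143855385/263853008 ≈ -0.54521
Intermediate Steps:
h(d) = -60/61 (h(d) = 2/(-2 + 1/(-30)) = 2/(-2 - 1/30) = 2/(-61/30) = 2*(-30/61) = -60/61)
N(Q, A) = 51388483/61 (N(Q, A) = (-342 - 991)*(-60/61 - 631) = -1333*(-38551/61) = 51388483/61)
(-313468 - 2044817)/(3483025 + N(573, 1866)) = (-313468 - 2044817)/(3483025 + 51388483/61) = -2358285/263853008/61 = -2358285*61/263853008 = -143855385/263853008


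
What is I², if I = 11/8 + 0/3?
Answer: 121/64 ≈ 1.8906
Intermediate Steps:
I = 11/8 (I = 11*(⅛) + 0*(⅓) = 11/8 + 0 = 11/8 ≈ 1.3750)
I² = (11/8)² = 121/64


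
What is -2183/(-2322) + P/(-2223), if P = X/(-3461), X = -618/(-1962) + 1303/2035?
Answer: 15331318040693/16307519830030 ≈ 0.94014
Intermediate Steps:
X = 635686/665445 (X = -618*(-1/1962) + 1303*(1/2035) = 103/327 + 1303/2035 = 635686/665445 ≈ 0.95528)
P = -635686/2303105145 (P = (635686/665445)/(-3461) = (635686/665445)*(-1/3461) = -635686/2303105145 ≈ -0.00027601)
-2183/(-2322) + P/(-2223) = -2183/(-2322) - 635686/2303105145/(-2223) = -2183*(-1/2322) - 635686/2303105145*(-1/2223) = 2183/2322 + 635686/5119802737335 = 15331318040693/16307519830030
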